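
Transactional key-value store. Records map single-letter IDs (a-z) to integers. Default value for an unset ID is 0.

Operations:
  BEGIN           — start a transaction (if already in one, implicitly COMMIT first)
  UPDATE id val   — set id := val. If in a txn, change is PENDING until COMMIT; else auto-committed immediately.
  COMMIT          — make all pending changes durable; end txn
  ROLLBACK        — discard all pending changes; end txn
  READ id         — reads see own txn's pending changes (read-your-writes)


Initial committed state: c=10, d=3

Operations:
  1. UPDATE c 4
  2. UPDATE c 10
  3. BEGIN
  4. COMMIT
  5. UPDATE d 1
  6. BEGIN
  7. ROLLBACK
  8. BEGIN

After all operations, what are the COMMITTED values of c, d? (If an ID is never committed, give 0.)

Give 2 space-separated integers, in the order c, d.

Answer: 10 1

Derivation:
Initial committed: {c=10, d=3}
Op 1: UPDATE c=4 (auto-commit; committed c=4)
Op 2: UPDATE c=10 (auto-commit; committed c=10)
Op 3: BEGIN: in_txn=True, pending={}
Op 4: COMMIT: merged [] into committed; committed now {c=10, d=3}
Op 5: UPDATE d=1 (auto-commit; committed d=1)
Op 6: BEGIN: in_txn=True, pending={}
Op 7: ROLLBACK: discarded pending []; in_txn=False
Op 8: BEGIN: in_txn=True, pending={}
Final committed: {c=10, d=1}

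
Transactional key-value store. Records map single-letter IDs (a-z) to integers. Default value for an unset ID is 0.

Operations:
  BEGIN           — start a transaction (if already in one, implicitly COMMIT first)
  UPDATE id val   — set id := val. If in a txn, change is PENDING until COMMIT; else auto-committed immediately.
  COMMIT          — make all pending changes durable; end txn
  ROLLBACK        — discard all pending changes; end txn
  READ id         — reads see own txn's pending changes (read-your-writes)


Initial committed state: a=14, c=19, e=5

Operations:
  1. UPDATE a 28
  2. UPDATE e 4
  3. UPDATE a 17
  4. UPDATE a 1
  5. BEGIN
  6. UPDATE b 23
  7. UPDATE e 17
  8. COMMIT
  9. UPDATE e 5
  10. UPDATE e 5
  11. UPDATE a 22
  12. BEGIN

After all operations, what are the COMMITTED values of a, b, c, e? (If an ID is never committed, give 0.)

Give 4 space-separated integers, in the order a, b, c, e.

Answer: 22 23 19 5

Derivation:
Initial committed: {a=14, c=19, e=5}
Op 1: UPDATE a=28 (auto-commit; committed a=28)
Op 2: UPDATE e=4 (auto-commit; committed e=4)
Op 3: UPDATE a=17 (auto-commit; committed a=17)
Op 4: UPDATE a=1 (auto-commit; committed a=1)
Op 5: BEGIN: in_txn=True, pending={}
Op 6: UPDATE b=23 (pending; pending now {b=23})
Op 7: UPDATE e=17 (pending; pending now {b=23, e=17})
Op 8: COMMIT: merged ['b', 'e'] into committed; committed now {a=1, b=23, c=19, e=17}
Op 9: UPDATE e=5 (auto-commit; committed e=5)
Op 10: UPDATE e=5 (auto-commit; committed e=5)
Op 11: UPDATE a=22 (auto-commit; committed a=22)
Op 12: BEGIN: in_txn=True, pending={}
Final committed: {a=22, b=23, c=19, e=5}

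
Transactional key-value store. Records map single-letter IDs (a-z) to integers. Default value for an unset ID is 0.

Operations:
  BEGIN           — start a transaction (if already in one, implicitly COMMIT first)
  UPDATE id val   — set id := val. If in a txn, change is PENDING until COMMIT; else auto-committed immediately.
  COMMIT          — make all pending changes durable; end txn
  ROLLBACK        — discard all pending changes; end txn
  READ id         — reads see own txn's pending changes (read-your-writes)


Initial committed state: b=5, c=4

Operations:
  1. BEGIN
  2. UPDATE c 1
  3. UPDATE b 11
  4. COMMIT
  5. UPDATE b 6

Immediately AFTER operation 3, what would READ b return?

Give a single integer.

Initial committed: {b=5, c=4}
Op 1: BEGIN: in_txn=True, pending={}
Op 2: UPDATE c=1 (pending; pending now {c=1})
Op 3: UPDATE b=11 (pending; pending now {b=11, c=1})
After op 3: visible(b) = 11 (pending={b=11, c=1}, committed={b=5, c=4})

Answer: 11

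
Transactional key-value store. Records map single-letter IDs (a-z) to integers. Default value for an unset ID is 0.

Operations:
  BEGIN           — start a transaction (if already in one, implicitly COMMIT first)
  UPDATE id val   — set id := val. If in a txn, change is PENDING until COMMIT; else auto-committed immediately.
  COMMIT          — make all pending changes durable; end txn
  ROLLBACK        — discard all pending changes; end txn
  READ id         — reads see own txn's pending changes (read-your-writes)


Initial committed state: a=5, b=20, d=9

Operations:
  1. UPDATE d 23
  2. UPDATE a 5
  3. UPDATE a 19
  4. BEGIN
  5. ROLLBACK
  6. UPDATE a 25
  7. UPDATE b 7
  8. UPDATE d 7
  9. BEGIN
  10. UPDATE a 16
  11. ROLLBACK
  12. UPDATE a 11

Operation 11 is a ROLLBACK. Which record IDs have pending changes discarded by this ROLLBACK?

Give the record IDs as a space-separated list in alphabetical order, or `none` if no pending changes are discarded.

Initial committed: {a=5, b=20, d=9}
Op 1: UPDATE d=23 (auto-commit; committed d=23)
Op 2: UPDATE a=5 (auto-commit; committed a=5)
Op 3: UPDATE a=19 (auto-commit; committed a=19)
Op 4: BEGIN: in_txn=True, pending={}
Op 5: ROLLBACK: discarded pending []; in_txn=False
Op 6: UPDATE a=25 (auto-commit; committed a=25)
Op 7: UPDATE b=7 (auto-commit; committed b=7)
Op 8: UPDATE d=7 (auto-commit; committed d=7)
Op 9: BEGIN: in_txn=True, pending={}
Op 10: UPDATE a=16 (pending; pending now {a=16})
Op 11: ROLLBACK: discarded pending ['a']; in_txn=False
Op 12: UPDATE a=11 (auto-commit; committed a=11)
ROLLBACK at op 11 discards: ['a']

Answer: a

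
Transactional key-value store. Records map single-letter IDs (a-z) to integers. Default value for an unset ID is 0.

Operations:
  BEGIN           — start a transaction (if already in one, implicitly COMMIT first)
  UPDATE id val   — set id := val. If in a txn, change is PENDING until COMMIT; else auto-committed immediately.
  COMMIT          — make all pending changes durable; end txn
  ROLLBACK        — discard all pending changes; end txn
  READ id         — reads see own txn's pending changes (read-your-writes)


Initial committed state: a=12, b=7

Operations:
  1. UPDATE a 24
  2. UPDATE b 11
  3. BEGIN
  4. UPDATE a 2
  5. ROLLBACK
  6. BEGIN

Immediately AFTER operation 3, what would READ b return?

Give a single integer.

Initial committed: {a=12, b=7}
Op 1: UPDATE a=24 (auto-commit; committed a=24)
Op 2: UPDATE b=11 (auto-commit; committed b=11)
Op 3: BEGIN: in_txn=True, pending={}
After op 3: visible(b) = 11 (pending={}, committed={a=24, b=11})

Answer: 11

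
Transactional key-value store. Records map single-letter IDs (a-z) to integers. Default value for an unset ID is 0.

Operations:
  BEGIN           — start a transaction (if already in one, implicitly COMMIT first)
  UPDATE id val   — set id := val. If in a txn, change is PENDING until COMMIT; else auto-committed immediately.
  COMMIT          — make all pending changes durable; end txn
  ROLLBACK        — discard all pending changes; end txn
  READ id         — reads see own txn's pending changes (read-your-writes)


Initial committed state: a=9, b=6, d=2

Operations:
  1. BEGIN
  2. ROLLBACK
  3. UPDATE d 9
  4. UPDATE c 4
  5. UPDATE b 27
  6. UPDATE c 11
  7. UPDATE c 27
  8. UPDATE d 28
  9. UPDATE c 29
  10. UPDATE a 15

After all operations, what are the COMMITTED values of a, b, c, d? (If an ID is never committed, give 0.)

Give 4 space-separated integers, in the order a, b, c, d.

Initial committed: {a=9, b=6, d=2}
Op 1: BEGIN: in_txn=True, pending={}
Op 2: ROLLBACK: discarded pending []; in_txn=False
Op 3: UPDATE d=9 (auto-commit; committed d=9)
Op 4: UPDATE c=4 (auto-commit; committed c=4)
Op 5: UPDATE b=27 (auto-commit; committed b=27)
Op 6: UPDATE c=11 (auto-commit; committed c=11)
Op 7: UPDATE c=27 (auto-commit; committed c=27)
Op 8: UPDATE d=28 (auto-commit; committed d=28)
Op 9: UPDATE c=29 (auto-commit; committed c=29)
Op 10: UPDATE a=15 (auto-commit; committed a=15)
Final committed: {a=15, b=27, c=29, d=28}

Answer: 15 27 29 28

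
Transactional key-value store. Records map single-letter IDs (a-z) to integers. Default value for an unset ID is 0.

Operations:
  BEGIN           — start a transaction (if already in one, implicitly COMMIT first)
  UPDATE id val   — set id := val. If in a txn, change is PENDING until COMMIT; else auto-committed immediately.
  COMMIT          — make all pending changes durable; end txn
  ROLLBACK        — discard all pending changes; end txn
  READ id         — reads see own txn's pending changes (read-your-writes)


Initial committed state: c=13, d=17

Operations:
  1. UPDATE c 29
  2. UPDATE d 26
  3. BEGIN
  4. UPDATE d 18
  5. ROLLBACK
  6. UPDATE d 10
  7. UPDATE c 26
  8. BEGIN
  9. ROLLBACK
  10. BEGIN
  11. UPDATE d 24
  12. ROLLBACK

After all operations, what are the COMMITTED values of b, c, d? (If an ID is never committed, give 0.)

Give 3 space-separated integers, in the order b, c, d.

Answer: 0 26 10

Derivation:
Initial committed: {c=13, d=17}
Op 1: UPDATE c=29 (auto-commit; committed c=29)
Op 2: UPDATE d=26 (auto-commit; committed d=26)
Op 3: BEGIN: in_txn=True, pending={}
Op 4: UPDATE d=18 (pending; pending now {d=18})
Op 5: ROLLBACK: discarded pending ['d']; in_txn=False
Op 6: UPDATE d=10 (auto-commit; committed d=10)
Op 7: UPDATE c=26 (auto-commit; committed c=26)
Op 8: BEGIN: in_txn=True, pending={}
Op 9: ROLLBACK: discarded pending []; in_txn=False
Op 10: BEGIN: in_txn=True, pending={}
Op 11: UPDATE d=24 (pending; pending now {d=24})
Op 12: ROLLBACK: discarded pending ['d']; in_txn=False
Final committed: {c=26, d=10}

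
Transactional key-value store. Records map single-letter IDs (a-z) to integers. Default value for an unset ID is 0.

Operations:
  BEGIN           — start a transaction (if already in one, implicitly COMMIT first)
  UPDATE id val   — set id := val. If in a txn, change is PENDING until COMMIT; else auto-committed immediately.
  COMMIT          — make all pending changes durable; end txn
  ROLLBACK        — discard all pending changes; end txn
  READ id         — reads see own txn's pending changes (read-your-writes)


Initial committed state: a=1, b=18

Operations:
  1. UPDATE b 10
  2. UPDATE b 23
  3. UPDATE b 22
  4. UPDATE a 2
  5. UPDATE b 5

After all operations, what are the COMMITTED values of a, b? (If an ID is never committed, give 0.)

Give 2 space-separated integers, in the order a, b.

Initial committed: {a=1, b=18}
Op 1: UPDATE b=10 (auto-commit; committed b=10)
Op 2: UPDATE b=23 (auto-commit; committed b=23)
Op 3: UPDATE b=22 (auto-commit; committed b=22)
Op 4: UPDATE a=2 (auto-commit; committed a=2)
Op 5: UPDATE b=5 (auto-commit; committed b=5)
Final committed: {a=2, b=5}

Answer: 2 5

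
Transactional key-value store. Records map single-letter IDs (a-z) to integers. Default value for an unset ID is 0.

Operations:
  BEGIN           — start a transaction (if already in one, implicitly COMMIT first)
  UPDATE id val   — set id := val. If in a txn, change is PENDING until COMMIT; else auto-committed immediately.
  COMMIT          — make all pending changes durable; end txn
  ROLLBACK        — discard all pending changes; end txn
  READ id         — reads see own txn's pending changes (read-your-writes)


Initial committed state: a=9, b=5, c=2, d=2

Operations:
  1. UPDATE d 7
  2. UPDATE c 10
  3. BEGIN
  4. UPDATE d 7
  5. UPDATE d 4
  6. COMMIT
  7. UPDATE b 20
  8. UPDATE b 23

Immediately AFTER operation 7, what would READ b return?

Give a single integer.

Initial committed: {a=9, b=5, c=2, d=2}
Op 1: UPDATE d=7 (auto-commit; committed d=7)
Op 2: UPDATE c=10 (auto-commit; committed c=10)
Op 3: BEGIN: in_txn=True, pending={}
Op 4: UPDATE d=7 (pending; pending now {d=7})
Op 5: UPDATE d=4 (pending; pending now {d=4})
Op 6: COMMIT: merged ['d'] into committed; committed now {a=9, b=5, c=10, d=4}
Op 7: UPDATE b=20 (auto-commit; committed b=20)
After op 7: visible(b) = 20 (pending={}, committed={a=9, b=20, c=10, d=4})

Answer: 20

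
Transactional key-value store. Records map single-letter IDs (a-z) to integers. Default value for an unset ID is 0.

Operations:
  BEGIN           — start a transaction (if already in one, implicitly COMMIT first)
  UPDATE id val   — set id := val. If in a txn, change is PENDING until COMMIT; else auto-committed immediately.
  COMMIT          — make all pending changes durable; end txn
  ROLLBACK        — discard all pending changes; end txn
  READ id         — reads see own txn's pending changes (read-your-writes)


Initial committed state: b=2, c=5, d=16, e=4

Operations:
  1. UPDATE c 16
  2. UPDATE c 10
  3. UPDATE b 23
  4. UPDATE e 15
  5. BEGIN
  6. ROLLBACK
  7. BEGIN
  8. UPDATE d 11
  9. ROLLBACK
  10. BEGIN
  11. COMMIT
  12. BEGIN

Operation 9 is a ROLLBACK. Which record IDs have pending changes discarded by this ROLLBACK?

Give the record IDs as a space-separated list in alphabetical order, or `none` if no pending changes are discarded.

Answer: d

Derivation:
Initial committed: {b=2, c=5, d=16, e=4}
Op 1: UPDATE c=16 (auto-commit; committed c=16)
Op 2: UPDATE c=10 (auto-commit; committed c=10)
Op 3: UPDATE b=23 (auto-commit; committed b=23)
Op 4: UPDATE e=15 (auto-commit; committed e=15)
Op 5: BEGIN: in_txn=True, pending={}
Op 6: ROLLBACK: discarded pending []; in_txn=False
Op 7: BEGIN: in_txn=True, pending={}
Op 8: UPDATE d=11 (pending; pending now {d=11})
Op 9: ROLLBACK: discarded pending ['d']; in_txn=False
Op 10: BEGIN: in_txn=True, pending={}
Op 11: COMMIT: merged [] into committed; committed now {b=23, c=10, d=16, e=15}
Op 12: BEGIN: in_txn=True, pending={}
ROLLBACK at op 9 discards: ['d']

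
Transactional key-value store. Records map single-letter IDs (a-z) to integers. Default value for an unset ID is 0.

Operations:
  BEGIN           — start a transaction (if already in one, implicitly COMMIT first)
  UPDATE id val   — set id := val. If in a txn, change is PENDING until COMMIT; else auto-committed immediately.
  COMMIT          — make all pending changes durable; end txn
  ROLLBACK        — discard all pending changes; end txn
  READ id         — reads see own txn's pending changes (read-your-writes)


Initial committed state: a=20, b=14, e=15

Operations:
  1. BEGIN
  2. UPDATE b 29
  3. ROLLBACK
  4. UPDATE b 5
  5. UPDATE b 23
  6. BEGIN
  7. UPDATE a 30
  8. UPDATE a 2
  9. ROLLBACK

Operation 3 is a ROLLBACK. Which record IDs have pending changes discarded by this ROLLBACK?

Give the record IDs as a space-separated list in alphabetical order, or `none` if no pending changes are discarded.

Answer: b

Derivation:
Initial committed: {a=20, b=14, e=15}
Op 1: BEGIN: in_txn=True, pending={}
Op 2: UPDATE b=29 (pending; pending now {b=29})
Op 3: ROLLBACK: discarded pending ['b']; in_txn=False
Op 4: UPDATE b=5 (auto-commit; committed b=5)
Op 5: UPDATE b=23 (auto-commit; committed b=23)
Op 6: BEGIN: in_txn=True, pending={}
Op 7: UPDATE a=30 (pending; pending now {a=30})
Op 8: UPDATE a=2 (pending; pending now {a=2})
Op 9: ROLLBACK: discarded pending ['a']; in_txn=False
ROLLBACK at op 3 discards: ['b']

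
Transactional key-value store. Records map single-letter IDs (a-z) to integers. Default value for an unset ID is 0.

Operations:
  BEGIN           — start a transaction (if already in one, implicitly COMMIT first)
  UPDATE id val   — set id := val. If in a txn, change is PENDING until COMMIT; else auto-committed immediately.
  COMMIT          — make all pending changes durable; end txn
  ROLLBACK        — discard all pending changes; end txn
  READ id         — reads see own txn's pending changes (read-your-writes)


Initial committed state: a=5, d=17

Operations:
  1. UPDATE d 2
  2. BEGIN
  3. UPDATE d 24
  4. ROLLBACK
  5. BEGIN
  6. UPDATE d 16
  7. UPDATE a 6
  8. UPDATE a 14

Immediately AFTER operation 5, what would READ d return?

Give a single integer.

Answer: 2

Derivation:
Initial committed: {a=5, d=17}
Op 1: UPDATE d=2 (auto-commit; committed d=2)
Op 2: BEGIN: in_txn=True, pending={}
Op 3: UPDATE d=24 (pending; pending now {d=24})
Op 4: ROLLBACK: discarded pending ['d']; in_txn=False
Op 5: BEGIN: in_txn=True, pending={}
After op 5: visible(d) = 2 (pending={}, committed={a=5, d=2})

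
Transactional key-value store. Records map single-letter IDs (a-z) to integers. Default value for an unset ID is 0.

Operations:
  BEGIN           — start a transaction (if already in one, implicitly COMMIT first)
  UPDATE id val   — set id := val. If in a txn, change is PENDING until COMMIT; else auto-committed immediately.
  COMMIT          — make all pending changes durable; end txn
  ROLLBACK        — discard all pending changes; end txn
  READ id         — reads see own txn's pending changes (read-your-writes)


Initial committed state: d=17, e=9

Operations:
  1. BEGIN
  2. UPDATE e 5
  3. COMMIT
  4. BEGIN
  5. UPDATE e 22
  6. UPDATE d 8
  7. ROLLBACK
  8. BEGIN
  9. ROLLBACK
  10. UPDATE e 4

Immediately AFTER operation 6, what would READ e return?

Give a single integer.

Answer: 22

Derivation:
Initial committed: {d=17, e=9}
Op 1: BEGIN: in_txn=True, pending={}
Op 2: UPDATE e=5 (pending; pending now {e=5})
Op 3: COMMIT: merged ['e'] into committed; committed now {d=17, e=5}
Op 4: BEGIN: in_txn=True, pending={}
Op 5: UPDATE e=22 (pending; pending now {e=22})
Op 6: UPDATE d=8 (pending; pending now {d=8, e=22})
After op 6: visible(e) = 22 (pending={d=8, e=22}, committed={d=17, e=5})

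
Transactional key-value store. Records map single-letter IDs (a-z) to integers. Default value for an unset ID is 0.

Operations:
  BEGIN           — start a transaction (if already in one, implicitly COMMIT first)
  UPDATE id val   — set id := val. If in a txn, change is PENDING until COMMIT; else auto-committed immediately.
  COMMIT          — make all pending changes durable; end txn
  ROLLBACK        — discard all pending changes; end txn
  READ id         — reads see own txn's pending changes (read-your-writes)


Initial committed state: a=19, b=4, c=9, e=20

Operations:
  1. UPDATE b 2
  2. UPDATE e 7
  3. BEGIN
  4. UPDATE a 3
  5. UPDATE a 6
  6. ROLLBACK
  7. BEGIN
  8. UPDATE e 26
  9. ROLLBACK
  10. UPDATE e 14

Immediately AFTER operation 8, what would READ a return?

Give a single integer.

Initial committed: {a=19, b=4, c=9, e=20}
Op 1: UPDATE b=2 (auto-commit; committed b=2)
Op 2: UPDATE e=7 (auto-commit; committed e=7)
Op 3: BEGIN: in_txn=True, pending={}
Op 4: UPDATE a=3 (pending; pending now {a=3})
Op 5: UPDATE a=6 (pending; pending now {a=6})
Op 6: ROLLBACK: discarded pending ['a']; in_txn=False
Op 7: BEGIN: in_txn=True, pending={}
Op 8: UPDATE e=26 (pending; pending now {e=26})
After op 8: visible(a) = 19 (pending={e=26}, committed={a=19, b=2, c=9, e=7})

Answer: 19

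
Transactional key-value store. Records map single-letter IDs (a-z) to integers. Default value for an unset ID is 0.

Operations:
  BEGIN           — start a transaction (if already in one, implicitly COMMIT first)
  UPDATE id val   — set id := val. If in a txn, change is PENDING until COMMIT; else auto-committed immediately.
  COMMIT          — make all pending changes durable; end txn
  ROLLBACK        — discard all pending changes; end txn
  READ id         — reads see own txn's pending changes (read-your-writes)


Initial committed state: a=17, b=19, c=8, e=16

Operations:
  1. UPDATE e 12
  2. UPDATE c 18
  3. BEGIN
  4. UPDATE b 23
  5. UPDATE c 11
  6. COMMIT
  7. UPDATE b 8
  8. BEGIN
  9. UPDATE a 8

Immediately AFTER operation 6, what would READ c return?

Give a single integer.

Answer: 11

Derivation:
Initial committed: {a=17, b=19, c=8, e=16}
Op 1: UPDATE e=12 (auto-commit; committed e=12)
Op 2: UPDATE c=18 (auto-commit; committed c=18)
Op 3: BEGIN: in_txn=True, pending={}
Op 4: UPDATE b=23 (pending; pending now {b=23})
Op 5: UPDATE c=11 (pending; pending now {b=23, c=11})
Op 6: COMMIT: merged ['b', 'c'] into committed; committed now {a=17, b=23, c=11, e=12}
After op 6: visible(c) = 11 (pending={}, committed={a=17, b=23, c=11, e=12})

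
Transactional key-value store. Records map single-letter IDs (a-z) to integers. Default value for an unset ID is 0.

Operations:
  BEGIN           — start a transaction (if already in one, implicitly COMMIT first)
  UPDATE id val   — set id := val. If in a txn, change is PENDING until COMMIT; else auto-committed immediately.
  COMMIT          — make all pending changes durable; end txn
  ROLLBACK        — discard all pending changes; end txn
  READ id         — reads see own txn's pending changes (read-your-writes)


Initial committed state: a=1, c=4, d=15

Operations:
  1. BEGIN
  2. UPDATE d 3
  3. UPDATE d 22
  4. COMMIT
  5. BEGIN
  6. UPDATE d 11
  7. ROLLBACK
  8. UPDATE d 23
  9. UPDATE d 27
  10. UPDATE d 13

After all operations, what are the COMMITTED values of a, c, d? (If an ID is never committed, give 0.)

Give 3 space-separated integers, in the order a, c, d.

Answer: 1 4 13

Derivation:
Initial committed: {a=1, c=4, d=15}
Op 1: BEGIN: in_txn=True, pending={}
Op 2: UPDATE d=3 (pending; pending now {d=3})
Op 3: UPDATE d=22 (pending; pending now {d=22})
Op 4: COMMIT: merged ['d'] into committed; committed now {a=1, c=4, d=22}
Op 5: BEGIN: in_txn=True, pending={}
Op 6: UPDATE d=11 (pending; pending now {d=11})
Op 7: ROLLBACK: discarded pending ['d']; in_txn=False
Op 8: UPDATE d=23 (auto-commit; committed d=23)
Op 9: UPDATE d=27 (auto-commit; committed d=27)
Op 10: UPDATE d=13 (auto-commit; committed d=13)
Final committed: {a=1, c=4, d=13}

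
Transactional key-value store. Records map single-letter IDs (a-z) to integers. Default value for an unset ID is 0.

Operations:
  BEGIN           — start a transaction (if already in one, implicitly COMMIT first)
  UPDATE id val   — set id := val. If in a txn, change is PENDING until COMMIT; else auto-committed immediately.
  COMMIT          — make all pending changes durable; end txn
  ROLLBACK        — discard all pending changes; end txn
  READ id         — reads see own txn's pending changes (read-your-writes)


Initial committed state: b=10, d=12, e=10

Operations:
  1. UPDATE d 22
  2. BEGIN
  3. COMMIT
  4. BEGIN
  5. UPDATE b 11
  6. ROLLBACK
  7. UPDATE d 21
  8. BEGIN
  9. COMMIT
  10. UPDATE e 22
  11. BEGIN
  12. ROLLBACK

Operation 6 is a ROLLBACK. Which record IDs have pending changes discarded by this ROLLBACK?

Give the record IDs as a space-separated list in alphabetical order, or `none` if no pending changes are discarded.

Initial committed: {b=10, d=12, e=10}
Op 1: UPDATE d=22 (auto-commit; committed d=22)
Op 2: BEGIN: in_txn=True, pending={}
Op 3: COMMIT: merged [] into committed; committed now {b=10, d=22, e=10}
Op 4: BEGIN: in_txn=True, pending={}
Op 5: UPDATE b=11 (pending; pending now {b=11})
Op 6: ROLLBACK: discarded pending ['b']; in_txn=False
Op 7: UPDATE d=21 (auto-commit; committed d=21)
Op 8: BEGIN: in_txn=True, pending={}
Op 9: COMMIT: merged [] into committed; committed now {b=10, d=21, e=10}
Op 10: UPDATE e=22 (auto-commit; committed e=22)
Op 11: BEGIN: in_txn=True, pending={}
Op 12: ROLLBACK: discarded pending []; in_txn=False
ROLLBACK at op 6 discards: ['b']

Answer: b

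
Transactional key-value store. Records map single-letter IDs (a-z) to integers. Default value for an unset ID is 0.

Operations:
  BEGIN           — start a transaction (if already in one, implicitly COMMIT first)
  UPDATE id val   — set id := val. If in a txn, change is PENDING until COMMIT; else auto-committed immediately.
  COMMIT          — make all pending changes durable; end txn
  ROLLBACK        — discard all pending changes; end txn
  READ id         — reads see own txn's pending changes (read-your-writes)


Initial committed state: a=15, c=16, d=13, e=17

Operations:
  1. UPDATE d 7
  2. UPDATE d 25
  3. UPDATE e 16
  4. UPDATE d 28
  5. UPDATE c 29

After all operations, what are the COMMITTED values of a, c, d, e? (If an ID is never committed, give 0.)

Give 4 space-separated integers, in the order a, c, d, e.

Answer: 15 29 28 16

Derivation:
Initial committed: {a=15, c=16, d=13, e=17}
Op 1: UPDATE d=7 (auto-commit; committed d=7)
Op 2: UPDATE d=25 (auto-commit; committed d=25)
Op 3: UPDATE e=16 (auto-commit; committed e=16)
Op 4: UPDATE d=28 (auto-commit; committed d=28)
Op 5: UPDATE c=29 (auto-commit; committed c=29)
Final committed: {a=15, c=29, d=28, e=16}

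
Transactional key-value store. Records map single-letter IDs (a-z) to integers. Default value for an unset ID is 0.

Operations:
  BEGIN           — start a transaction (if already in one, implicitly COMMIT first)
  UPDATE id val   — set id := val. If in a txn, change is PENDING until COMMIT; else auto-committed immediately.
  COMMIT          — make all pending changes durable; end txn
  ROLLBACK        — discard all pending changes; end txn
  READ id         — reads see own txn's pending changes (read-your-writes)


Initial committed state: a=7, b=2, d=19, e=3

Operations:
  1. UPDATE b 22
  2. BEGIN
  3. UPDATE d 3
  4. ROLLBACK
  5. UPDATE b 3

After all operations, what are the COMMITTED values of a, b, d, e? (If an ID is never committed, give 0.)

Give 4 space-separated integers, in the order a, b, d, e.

Answer: 7 3 19 3

Derivation:
Initial committed: {a=7, b=2, d=19, e=3}
Op 1: UPDATE b=22 (auto-commit; committed b=22)
Op 2: BEGIN: in_txn=True, pending={}
Op 3: UPDATE d=3 (pending; pending now {d=3})
Op 4: ROLLBACK: discarded pending ['d']; in_txn=False
Op 5: UPDATE b=3 (auto-commit; committed b=3)
Final committed: {a=7, b=3, d=19, e=3}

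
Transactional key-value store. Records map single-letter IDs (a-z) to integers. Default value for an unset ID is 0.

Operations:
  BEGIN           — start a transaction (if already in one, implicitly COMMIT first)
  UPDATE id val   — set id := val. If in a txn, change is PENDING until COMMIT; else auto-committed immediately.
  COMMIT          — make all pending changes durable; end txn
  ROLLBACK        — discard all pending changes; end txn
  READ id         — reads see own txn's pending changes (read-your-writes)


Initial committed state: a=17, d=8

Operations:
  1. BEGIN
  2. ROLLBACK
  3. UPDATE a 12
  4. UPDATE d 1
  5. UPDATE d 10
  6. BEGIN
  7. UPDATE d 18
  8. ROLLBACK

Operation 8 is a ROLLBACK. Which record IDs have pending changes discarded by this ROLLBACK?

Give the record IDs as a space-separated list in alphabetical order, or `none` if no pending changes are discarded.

Initial committed: {a=17, d=8}
Op 1: BEGIN: in_txn=True, pending={}
Op 2: ROLLBACK: discarded pending []; in_txn=False
Op 3: UPDATE a=12 (auto-commit; committed a=12)
Op 4: UPDATE d=1 (auto-commit; committed d=1)
Op 5: UPDATE d=10 (auto-commit; committed d=10)
Op 6: BEGIN: in_txn=True, pending={}
Op 7: UPDATE d=18 (pending; pending now {d=18})
Op 8: ROLLBACK: discarded pending ['d']; in_txn=False
ROLLBACK at op 8 discards: ['d']

Answer: d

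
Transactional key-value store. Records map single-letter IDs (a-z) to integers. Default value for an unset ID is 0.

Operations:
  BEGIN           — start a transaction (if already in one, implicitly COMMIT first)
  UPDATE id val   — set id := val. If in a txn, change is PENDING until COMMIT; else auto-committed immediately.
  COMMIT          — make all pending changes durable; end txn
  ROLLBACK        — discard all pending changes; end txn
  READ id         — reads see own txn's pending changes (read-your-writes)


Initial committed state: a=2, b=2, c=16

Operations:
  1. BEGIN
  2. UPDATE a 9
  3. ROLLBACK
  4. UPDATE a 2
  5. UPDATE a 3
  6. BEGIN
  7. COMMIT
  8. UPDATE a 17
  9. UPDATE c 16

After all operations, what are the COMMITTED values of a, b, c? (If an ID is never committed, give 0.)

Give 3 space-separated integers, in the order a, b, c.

Initial committed: {a=2, b=2, c=16}
Op 1: BEGIN: in_txn=True, pending={}
Op 2: UPDATE a=9 (pending; pending now {a=9})
Op 3: ROLLBACK: discarded pending ['a']; in_txn=False
Op 4: UPDATE a=2 (auto-commit; committed a=2)
Op 5: UPDATE a=3 (auto-commit; committed a=3)
Op 6: BEGIN: in_txn=True, pending={}
Op 7: COMMIT: merged [] into committed; committed now {a=3, b=2, c=16}
Op 8: UPDATE a=17 (auto-commit; committed a=17)
Op 9: UPDATE c=16 (auto-commit; committed c=16)
Final committed: {a=17, b=2, c=16}

Answer: 17 2 16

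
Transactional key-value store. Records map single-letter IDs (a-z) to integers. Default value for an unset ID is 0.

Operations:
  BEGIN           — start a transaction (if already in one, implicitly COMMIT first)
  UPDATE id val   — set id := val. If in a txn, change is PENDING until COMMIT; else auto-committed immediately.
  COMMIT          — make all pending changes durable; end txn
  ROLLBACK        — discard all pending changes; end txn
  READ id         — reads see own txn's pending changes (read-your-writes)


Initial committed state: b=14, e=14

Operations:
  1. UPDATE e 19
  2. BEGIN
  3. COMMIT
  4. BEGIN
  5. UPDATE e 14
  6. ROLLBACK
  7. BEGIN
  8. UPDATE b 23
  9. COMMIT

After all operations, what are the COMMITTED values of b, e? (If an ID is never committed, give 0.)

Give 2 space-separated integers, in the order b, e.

Answer: 23 19

Derivation:
Initial committed: {b=14, e=14}
Op 1: UPDATE e=19 (auto-commit; committed e=19)
Op 2: BEGIN: in_txn=True, pending={}
Op 3: COMMIT: merged [] into committed; committed now {b=14, e=19}
Op 4: BEGIN: in_txn=True, pending={}
Op 5: UPDATE e=14 (pending; pending now {e=14})
Op 6: ROLLBACK: discarded pending ['e']; in_txn=False
Op 7: BEGIN: in_txn=True, pending={}
Op 8: UPDATE b=23 (pending; pending now {b=23})
Op 9: COMMIT: merged ['b'] into committed; committed now {b=23, e=19}
Final committed: {b=23, e=19}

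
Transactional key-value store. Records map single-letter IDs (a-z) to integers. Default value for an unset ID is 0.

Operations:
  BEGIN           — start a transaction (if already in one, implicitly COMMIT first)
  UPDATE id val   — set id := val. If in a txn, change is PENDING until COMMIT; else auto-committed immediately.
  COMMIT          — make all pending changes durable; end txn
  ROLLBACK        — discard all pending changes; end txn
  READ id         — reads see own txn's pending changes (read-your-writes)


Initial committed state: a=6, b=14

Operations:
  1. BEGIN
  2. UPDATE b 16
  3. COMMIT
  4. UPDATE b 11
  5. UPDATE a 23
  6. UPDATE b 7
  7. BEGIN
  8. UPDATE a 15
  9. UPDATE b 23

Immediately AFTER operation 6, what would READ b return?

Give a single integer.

Answer: 7

Derivation:
Initial committed: {a=6, b=14}
Op 1: BEGIN: in_txn=True, pending={}
Op 2: UPDATE b=16 (pending; pending now {b=16})
Op 3: COMMIT: merged ['b'] into committed; committed now {a=6, b=16}
Op 4: UPDATE b=11 (auto-commit; committed b=11)
Op 5: UPDATE a=23 (auto-commit; committed a=23)
Op 6: UPDATE b=7 (auto-commit; committed b=7)
After op 6: visible(b) = 7 (pending={}, committed={a=23, b=7})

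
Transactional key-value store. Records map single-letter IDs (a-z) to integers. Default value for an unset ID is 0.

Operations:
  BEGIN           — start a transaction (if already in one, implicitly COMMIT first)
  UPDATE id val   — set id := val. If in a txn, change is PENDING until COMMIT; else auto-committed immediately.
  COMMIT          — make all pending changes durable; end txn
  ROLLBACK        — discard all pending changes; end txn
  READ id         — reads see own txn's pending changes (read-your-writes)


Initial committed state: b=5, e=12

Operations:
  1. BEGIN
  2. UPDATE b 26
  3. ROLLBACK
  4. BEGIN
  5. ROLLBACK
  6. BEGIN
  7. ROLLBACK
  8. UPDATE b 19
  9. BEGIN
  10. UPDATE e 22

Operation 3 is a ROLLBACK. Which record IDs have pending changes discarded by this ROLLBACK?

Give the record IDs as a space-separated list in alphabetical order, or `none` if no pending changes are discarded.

Initial committed: {b=5, e=12}
Op 1: BEGIN: in_txn=True, pending={}
Op 2: UPDATE b=26 (pending; pending now {b=26})
Op 3: ROLLBACK: discarded pending ['b']; in_txn=False
Op 4: BEGIN: in_txn=True, pending={}
Op 5: ROLLBACK: discarded pending []; in_txn=False
Op 6: BEGIN: in_txn=True, pending={}
Op 7: ROLLBACK: discarded pending []; in_txn=False
Op 8: UPDATE b=19 (auto-commit; committed b=19)
Op 9: BEGIN: in_txn=True, pending={}
Op 10: UPDATE e=22 (pending; pending now {e=22})
ROLLBACK at op 3 discards: ['b']

Answer: b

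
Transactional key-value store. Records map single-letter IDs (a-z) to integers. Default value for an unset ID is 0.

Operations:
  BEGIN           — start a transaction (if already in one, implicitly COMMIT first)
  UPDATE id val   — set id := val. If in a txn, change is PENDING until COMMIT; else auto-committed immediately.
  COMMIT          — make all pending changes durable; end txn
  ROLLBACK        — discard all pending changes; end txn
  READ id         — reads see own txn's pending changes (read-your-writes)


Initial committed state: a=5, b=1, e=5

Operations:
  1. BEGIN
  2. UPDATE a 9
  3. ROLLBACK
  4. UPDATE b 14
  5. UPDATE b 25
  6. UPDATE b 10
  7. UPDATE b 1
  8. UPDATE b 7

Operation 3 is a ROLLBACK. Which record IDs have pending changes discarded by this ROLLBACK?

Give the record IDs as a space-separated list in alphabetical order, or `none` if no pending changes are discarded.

Answer: a

Derivation:
Initial committed: {a=5, b=1, e=5}
Op 1: BEGIN: in_txn=True, pending={}
Op 2: UPDATE a=9 (pending; pending now {a=9})
Op 3: ROLLBACK: discarded pending ['a']; in_txn=False
Op 4: UPDATE b=14 (auto-commit; committed b=14)
Op 5: UPDATE b=25 (auto-commit; committed b=25)
Op 6: UPDATE b=10 (auto-commit; committed b=10)
Op 7: UPDATE b=1 (auto-commit; committed b=1)
Op 8: UPDATE b=7 (auto-commit; committed b=7)
ROLLBACK at op 3 discards: ['a']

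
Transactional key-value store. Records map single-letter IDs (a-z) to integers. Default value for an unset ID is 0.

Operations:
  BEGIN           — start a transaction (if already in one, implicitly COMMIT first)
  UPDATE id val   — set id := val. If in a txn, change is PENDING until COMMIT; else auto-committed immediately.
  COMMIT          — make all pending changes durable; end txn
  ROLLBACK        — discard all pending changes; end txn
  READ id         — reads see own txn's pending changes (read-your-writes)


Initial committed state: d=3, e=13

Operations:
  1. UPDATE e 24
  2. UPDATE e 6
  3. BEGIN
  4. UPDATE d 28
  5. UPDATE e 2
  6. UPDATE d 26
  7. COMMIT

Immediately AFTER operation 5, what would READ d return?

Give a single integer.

Answer: 28

Derivation:
Initial committed: {d=3, e=13}
Op 1: UPDATE e=24 (auto-commit; committed e=24)
Op 2: UPDATE e=6 (auto-commit; committed e=6)
Op 3: BEGIN: in_txn=True, pending={}
Op 4: UPDATE d=28 (pending; pending now {d=28})
Op 5: UPDATE e=2 (pending; pending now {d=28, e=2})
After op 5: visible(d) = 28 (pending={d=28, e=2}, committed={d=3, e=6})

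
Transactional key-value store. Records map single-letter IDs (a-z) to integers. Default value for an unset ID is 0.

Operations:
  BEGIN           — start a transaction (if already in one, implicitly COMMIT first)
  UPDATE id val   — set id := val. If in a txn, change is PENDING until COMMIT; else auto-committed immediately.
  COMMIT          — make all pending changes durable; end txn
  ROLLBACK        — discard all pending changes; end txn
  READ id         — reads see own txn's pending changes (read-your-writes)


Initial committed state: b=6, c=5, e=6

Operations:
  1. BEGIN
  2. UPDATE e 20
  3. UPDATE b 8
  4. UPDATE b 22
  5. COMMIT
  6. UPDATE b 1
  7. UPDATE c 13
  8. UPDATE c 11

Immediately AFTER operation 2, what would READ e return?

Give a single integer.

Answer: 20

Derivation:
Initial committed: {b=6, c=5, e=6}
Op 1: BEGIN: in_txn=True, pending={}
Op 2: UPDATE e=20 (pending; pending now {e=20})
After op 2: visible(e) = 20 (pending={e=20}, committed={b=6, c=5, e=6})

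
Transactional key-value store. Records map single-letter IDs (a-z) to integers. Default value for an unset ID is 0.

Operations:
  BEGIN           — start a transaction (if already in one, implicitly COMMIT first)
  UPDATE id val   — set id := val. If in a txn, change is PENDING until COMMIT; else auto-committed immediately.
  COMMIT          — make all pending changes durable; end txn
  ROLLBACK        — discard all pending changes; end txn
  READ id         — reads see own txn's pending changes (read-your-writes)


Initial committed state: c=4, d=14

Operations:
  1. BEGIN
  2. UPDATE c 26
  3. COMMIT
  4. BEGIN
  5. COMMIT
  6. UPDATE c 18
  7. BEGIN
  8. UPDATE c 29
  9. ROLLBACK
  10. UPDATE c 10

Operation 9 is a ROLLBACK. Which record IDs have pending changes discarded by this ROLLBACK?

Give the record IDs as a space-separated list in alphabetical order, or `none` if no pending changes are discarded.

Initial committed: {c=4, d=14}
Op 1: BEGIN: in_txn=True, pending={}
Op 2: UPDATE c=26 (pending; pending now {c=26})
Op 3: COMMIT: merged ['c'] into committed; committed now {c=26, d=14}
Op 4: BEGIN: in_txn=True, pending={}
Op 5: COMMIT: merged [] into committed; committed now {c=26, d=14}
Op 6: UPDATE c=18 (auto-commit; committed c=18)
Op 7: BEGIN: in_txn=True, pending={}
Op 8: UPDATE c=29 (pending; pending now {c=29})
Op 9: ROLLBACK: discarded pending ['c']; in_txn=False
Op 10: UPDATE c=10 (auto-commit; committed c=10)
ROLLBACK at op 9 discards: ['c']

Answer: c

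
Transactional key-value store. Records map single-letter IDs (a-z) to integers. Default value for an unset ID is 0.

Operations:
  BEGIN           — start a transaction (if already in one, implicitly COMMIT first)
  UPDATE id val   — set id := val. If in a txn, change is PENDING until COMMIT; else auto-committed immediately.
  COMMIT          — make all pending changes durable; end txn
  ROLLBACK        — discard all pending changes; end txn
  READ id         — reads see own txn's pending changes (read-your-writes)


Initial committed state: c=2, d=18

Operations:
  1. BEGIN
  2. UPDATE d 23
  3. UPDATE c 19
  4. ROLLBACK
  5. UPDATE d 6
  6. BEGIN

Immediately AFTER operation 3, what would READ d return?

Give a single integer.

Initial committed: {c=2, d=18}
Op 1: BEGIN: in_txn=True, pending={}
Op 2: UPDATE d=23 (pending; pending now {d=23})
Op 3: UPDATE c=19 (pending; pending now {c=19, d=23})
After op 3: visible(d) = 23 (pending={c=19, d=23}, committed={c=2, d=18})

Answer: 23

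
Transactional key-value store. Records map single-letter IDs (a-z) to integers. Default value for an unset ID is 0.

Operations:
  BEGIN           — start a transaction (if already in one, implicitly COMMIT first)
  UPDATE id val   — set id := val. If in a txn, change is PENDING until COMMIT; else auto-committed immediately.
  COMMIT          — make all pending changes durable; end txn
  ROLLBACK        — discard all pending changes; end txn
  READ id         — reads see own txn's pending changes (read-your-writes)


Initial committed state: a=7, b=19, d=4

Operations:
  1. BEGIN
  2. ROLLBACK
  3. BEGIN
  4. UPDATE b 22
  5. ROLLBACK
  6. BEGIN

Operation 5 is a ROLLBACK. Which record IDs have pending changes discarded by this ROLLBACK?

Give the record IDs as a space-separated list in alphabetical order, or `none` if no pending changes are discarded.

Answer: b

Derivation:
Initial committed: {a=7, b=19, d=4}
Op 1: BEGIN: in_txn=True, pending={}
Op 2: ROLLBACK: discarded pending []; in_txn=False
Op 3: BEGIN: in_txn=True, pending={}
Op 4: UPDATE b=22 (pending; pending now {b=22})
Op 5: ROLLBACK: discarded pending ['b']; in_txn=False
Op 6: BEGIN: in_txn=True, pending={}
ROLLBACK at op 5 discards: ['b']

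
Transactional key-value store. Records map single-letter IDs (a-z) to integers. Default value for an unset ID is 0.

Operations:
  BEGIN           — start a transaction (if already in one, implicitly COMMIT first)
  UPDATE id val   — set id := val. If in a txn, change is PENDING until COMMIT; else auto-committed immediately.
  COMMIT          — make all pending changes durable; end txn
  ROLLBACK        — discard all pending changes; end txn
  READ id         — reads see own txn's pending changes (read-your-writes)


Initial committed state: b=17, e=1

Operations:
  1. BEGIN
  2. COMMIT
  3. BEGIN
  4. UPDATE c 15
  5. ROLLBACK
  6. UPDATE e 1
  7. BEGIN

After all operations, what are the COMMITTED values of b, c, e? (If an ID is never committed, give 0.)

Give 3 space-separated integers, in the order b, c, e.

Answer: 17 0 1

Derivation:
Initial committed: {b=17, e=1}
Op 1: BEGIN: in_txn=True, pending={}
Op 2: COMMIT: merged [] into committed; committed now {b=17, e=1}
Op 3: BEGIN: in_txn=True, pending={}
Op 4: UPDATE c=15 (pending; pending now {c=15})
Op 5: ROLLBACK: discarded pending ['c']; in_txn=False
Op 6: UPDATE e=1 (auto-commit; committed e=1)
Op 7: BEGIN: in_txn=True, pending={}
Final committed: {b=17, e=1}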